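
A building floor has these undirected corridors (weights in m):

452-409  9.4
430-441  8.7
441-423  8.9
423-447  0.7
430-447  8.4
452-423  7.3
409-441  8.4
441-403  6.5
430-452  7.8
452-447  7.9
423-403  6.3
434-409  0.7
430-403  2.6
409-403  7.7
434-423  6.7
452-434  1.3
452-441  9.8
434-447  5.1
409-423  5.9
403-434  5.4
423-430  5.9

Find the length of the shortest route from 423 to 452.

7.1 m

Enumerating some paths:
423 - 447 - 434 - 452: 0.7+5.1+1.3 = 7.1
423 - 452: 7.3 = 7.3
423 - 409 - 434 - 452: 5.9+0.7+1.3 = 7.9
Cheapest is 423 - 447 - 434 - 452 at 7.1 m.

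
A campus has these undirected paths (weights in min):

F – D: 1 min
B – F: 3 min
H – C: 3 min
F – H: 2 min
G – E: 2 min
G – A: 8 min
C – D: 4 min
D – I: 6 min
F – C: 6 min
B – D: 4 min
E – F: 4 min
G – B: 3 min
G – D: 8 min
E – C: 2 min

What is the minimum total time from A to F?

Enumerating some paths:
A–G–B–D–F: 8+3+4+1 = 16
A–G–E–F: 8+2+4 = 14
Cheapest is A–G–E–F at 14 min.

14 min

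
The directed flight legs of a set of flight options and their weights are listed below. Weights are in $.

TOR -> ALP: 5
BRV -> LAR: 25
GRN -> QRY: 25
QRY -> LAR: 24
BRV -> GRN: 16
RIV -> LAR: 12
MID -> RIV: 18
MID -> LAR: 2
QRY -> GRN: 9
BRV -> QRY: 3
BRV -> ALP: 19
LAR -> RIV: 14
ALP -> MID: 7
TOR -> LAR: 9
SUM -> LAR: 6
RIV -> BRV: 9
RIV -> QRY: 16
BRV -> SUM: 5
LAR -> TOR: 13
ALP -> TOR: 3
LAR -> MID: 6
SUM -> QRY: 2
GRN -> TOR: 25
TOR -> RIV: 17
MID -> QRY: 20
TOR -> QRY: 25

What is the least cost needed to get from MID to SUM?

Enumerating some paths:
MID–RIV–BRV–SUM: 18+9+5 = 32
MID–LAR–RIV–BRV–SUM: 2+14+9+5 = 30
MID–LAR–TOR–RIV–BRV–SUM: 2+13+17+9+5 = 46
Cheapest is MID–LAR–RIV–BRV–SUM at $30.

$30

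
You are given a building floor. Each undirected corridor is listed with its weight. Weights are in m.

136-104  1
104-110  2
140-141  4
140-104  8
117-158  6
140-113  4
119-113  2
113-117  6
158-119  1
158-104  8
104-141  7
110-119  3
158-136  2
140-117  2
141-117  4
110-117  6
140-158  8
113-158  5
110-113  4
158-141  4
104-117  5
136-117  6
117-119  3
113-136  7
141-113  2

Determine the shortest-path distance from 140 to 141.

Running Dijkstra from 140:
140: 0
117: 2  (via 140)
141: 4  (via 140)
Shortest route: 140–141 = 4 m.

4 m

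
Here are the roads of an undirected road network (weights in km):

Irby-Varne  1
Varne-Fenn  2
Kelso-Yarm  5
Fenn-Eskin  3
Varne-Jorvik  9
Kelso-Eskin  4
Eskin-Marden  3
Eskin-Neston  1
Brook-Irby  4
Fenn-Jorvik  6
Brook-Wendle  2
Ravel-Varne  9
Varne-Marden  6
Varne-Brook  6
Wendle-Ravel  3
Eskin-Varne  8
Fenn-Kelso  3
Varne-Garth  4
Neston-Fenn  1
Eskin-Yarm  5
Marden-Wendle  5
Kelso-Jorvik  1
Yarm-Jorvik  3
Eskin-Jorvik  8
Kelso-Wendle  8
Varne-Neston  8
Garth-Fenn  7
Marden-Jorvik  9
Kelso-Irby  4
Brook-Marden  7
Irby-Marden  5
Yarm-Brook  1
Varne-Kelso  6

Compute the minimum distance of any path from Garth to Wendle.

11 km

Running Dijkstra from Garth:
Garth: 0
Varne: 4  (via Garth)
Irby: 5  (via Varne)
Fenn: 6  (via Varne)
Neston: 7  (via Fenn)
Eskin: 8  (via Neston)
Brook: 9  (via Irby)
Kelso: 9  (via Irby)
Marden: 10  (via Varne)
Jorvik: 10  (via Kelso)
Yarm: 10  (via Brook)
Wendle: 11  (via Brook)
Shortest route: Garth–Varne–Irby–Brook–Wendle = 11 km.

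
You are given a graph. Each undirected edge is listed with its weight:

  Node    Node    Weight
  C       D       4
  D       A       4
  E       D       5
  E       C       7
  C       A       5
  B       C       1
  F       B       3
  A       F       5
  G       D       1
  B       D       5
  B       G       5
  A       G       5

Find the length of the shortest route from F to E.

Enumerating some paths:
F → B → C → E: 3+1+7 = 11
F → B → D → E: 3+5+5 = 13
F → B → C → D → E: 3+1+4+5 = 13
Cheapest is F → B → C → E at 11.

11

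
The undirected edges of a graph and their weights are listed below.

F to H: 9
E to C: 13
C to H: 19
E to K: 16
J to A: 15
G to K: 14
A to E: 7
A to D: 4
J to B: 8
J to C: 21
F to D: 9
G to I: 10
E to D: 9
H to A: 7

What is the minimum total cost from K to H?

Compare a few routes:
K–E–D–A–H: 16+9+4+7 = 36
K–E–D–F–H: 16+9+9+9 = 43
K–E–A–H: 16+7+7 = 30
Cheapest is K–E–A–H at 30.

30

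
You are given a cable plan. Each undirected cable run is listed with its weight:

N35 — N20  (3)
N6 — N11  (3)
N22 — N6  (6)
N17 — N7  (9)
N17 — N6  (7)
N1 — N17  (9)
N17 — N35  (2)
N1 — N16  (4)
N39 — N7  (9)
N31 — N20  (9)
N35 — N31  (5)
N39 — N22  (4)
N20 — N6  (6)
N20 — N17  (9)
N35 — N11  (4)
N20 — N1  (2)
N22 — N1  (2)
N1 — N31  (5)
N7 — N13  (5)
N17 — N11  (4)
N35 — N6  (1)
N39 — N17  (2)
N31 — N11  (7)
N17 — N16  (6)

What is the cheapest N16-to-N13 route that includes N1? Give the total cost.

Best N16 to N1: N16 → N1 costing 4
Shortest N1→N13: N1 → N22 → N39 → N7 → N13 = 20
Total via N1: 4 + 20 = 24.

24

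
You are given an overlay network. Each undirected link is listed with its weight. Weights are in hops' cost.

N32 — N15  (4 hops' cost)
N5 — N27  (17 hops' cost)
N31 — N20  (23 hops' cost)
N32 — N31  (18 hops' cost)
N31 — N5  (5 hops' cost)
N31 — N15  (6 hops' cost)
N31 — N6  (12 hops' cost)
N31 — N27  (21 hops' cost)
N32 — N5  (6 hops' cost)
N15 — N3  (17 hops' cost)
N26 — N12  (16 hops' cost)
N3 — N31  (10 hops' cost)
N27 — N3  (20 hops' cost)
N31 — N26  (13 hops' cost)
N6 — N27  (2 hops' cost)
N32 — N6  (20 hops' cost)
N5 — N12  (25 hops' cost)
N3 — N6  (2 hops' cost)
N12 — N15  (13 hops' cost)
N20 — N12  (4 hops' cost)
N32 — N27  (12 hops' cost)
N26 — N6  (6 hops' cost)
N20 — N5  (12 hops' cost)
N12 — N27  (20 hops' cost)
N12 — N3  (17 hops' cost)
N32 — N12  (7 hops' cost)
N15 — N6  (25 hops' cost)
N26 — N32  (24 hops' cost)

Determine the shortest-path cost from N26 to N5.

18 hops' cost

Compare a few routes:
N26 - N6 - N3 - N31 - N5: 6+2+10+5 = 23
N26 - N31 - N5: 13+5 = 18
Cheapest is N26 - N31 - N5 at 18 hops' cost.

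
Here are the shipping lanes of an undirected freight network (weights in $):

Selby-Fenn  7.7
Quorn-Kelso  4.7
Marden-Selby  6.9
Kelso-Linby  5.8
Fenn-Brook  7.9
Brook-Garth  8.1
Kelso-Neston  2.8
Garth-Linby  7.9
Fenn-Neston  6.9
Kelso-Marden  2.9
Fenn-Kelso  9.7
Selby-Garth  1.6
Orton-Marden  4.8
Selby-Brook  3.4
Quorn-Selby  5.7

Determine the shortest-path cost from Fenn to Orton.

Candidate routes:
Fenn - Brook - Selby - Marden - Orton: 7.9+3.4+6.9+4.8 = 23
Fenn - Kelso - Marden - Orton: 9.7+2.9+4.8 = 17.4
Fenn - Selby - Marden - Orton: 7.7+6.9+4.8 = 19.4
The minimum is $17.4 via Fenn - Kelso - Marden - Orton.

$17.4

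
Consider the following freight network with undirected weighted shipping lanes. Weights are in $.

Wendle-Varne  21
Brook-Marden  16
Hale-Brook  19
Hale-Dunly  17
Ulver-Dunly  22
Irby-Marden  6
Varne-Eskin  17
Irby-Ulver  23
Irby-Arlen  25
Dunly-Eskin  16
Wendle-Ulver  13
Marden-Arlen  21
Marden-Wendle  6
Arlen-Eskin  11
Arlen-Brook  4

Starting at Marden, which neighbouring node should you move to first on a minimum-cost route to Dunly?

Candidate routes:
Marden–Arlen–Eskin–Dunly: 21+11+16 = 48
Marden–Wendle–Ulver–Dunly: 6+13+22 = 41
Marden–Brook–Arlen–Eskin–Dunly: 16+4+11+16 = 47
Marden–Irby–Ulver–Dunly: 6+23+22 = 51
Cheapest is Marden–Wendle–Ulver–Dunly at $41.
So from Marden the first move is to Wendle.

Wendle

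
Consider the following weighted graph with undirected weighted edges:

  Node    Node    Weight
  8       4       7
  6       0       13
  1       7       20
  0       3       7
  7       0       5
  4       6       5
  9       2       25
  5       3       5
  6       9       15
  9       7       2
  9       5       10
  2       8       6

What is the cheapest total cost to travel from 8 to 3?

32

Shortest distances from 8:
8: 0
2: 6  (via 8)
4: 7  (via 8)
6: 12  (via 4)
0: 25  (via 6)
9: 27  (via 6)
7: 29  (via 9)
3: 32  (via 0)
Shortest route: 8 → 4 → 6 → 0 → 3 = 32.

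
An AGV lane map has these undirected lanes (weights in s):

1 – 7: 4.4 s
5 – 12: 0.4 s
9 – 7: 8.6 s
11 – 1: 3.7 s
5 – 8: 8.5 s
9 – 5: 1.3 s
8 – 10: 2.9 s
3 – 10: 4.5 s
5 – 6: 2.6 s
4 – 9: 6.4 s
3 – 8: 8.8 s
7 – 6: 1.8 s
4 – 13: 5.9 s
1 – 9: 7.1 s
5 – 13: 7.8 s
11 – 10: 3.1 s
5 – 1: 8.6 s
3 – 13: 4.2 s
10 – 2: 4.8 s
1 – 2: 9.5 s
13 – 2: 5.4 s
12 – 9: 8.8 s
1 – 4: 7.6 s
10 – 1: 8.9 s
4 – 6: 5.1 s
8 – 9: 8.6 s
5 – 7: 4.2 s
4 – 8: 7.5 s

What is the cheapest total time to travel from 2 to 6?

Shortest distances from 2:
2: 0
10: 4.8  (via 2)
13: 5.4  (via 2)
8: 7.7  (via 10)
11: 7.9  (via 10)
3: 9.3  (via 10)
1: 9.5  (via 2)
4: 11.3  (via 13)
5: 13.2  (via 13)
12: 13.6  (via 5)
7: 13.9  (via 1)
9: 14.5  (via 5)
6: 15.7  (via 7)
Shortest route: 2–1–7–6 = 15.7 s.

15.7 s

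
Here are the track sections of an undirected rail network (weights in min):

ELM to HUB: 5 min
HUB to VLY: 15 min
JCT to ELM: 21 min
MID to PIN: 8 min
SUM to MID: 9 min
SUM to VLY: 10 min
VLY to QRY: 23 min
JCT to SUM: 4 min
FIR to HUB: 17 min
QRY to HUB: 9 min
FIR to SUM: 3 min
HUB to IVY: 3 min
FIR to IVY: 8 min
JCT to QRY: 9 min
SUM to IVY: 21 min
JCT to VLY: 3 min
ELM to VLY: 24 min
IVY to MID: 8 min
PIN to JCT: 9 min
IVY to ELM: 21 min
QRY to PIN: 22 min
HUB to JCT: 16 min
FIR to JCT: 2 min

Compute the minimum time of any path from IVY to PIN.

16 min

Running Dijkstra from IVY:
IVY: 0
HUB: 3  (via IVY)
ELM: 8  (via HUB)
MID: 8  (via IVY)
FIR: 8  (via IVY)
JCT: 10  (via FIR)
SUM: 11  (via FIR)
QRY: 12  (via HUB)
VLY: 13  (via JCT)
PIN: 16  (via MID)
Shortest route: IVY–MID–PIN = 16 min.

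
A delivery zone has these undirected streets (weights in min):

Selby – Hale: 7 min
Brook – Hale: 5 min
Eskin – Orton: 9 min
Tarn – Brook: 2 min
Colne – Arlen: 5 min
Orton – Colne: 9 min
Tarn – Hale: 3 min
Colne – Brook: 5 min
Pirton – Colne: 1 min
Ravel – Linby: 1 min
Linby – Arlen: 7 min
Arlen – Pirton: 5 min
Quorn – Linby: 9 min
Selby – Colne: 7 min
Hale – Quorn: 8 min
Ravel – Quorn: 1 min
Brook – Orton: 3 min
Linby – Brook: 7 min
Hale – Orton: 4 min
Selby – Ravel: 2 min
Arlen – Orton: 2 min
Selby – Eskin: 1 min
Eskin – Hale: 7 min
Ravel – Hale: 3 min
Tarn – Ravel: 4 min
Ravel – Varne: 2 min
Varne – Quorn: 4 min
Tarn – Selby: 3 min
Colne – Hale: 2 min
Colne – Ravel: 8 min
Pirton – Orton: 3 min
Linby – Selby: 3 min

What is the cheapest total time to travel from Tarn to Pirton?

Settle nodes by increasing distance from Tarn:
Tarn: 0
Brook: 2  (via Tarn)
Selby: 3  (via Tarn)
Hale: 3  (via Tarn)
Ravel: 4  (via Tarn)
Eskin: 4  (via Selby)
Orton: 5  (via Brook)
Linby: 5  (via Ravel)
Colne: 5  (via Hale)
Quorn: 5  (via Ravel)
Varne: 6  (via Ravel)
Pirton: 6  (via Colne)
Shortest route: Tarn–Hale–Colne–Pirton = 6 min.

6 min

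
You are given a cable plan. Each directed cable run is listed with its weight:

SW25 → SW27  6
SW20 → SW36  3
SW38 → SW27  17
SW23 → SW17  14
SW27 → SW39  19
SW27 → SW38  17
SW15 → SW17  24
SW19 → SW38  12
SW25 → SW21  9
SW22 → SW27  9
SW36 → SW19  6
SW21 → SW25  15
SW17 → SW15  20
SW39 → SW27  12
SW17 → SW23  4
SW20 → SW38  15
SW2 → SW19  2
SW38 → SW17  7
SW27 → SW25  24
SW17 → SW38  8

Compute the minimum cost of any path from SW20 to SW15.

42

Shortest distances from SW20:
SW20: 0
SW36: 3  (via SW20)
SW19: 9  (via SW36)
SW38: 15  (via SW20)
SW17: 22  (via SW38)
SW23: 26  (via SW17)
SW27: 32  (via SW38)
SW15: 42  (via SW17)
Shortest route: SW20–SW38–SW17–SW15 = 42.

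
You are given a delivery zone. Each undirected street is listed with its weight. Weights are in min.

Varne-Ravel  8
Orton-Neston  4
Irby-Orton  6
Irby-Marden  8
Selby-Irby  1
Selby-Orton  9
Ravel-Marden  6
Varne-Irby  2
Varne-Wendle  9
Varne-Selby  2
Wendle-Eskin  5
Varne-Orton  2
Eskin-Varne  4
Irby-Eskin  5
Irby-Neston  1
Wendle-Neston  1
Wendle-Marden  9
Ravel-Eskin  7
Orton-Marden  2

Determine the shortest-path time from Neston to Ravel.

11 min

Enumerating some paths:
Neston - Orton - Marden - Ravel: 4+2+6 = 12
Neston - Irby - Selby - Varne - Ravel: 1+1+2+8 = 12
Neston - Irby - Varne - Ravel: 1+2+8 = 11
Cheapest is Neston - Irby - Varne - Ravel at 11 min.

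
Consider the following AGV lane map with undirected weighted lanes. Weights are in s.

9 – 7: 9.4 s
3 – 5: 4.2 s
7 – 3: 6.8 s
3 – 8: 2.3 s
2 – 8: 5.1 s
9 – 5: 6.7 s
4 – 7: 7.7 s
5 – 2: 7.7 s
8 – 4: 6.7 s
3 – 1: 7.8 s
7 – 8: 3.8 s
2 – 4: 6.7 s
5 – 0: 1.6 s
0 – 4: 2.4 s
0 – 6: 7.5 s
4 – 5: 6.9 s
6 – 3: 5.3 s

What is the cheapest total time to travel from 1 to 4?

16 s

Settle nodes by increasing distance from 1:
1: 0
3: 7.8  (via 1)
8: 10.1  (via 3)
5: 12  (via 3)
6: 13.1  (via 3)
0: 13.6  (via 5)
7: 13.9  (via 8)
2: 15.2  (via 8)
4: 16  (via 0)
Shortest route: 1–3–5–0–4 = 16 s.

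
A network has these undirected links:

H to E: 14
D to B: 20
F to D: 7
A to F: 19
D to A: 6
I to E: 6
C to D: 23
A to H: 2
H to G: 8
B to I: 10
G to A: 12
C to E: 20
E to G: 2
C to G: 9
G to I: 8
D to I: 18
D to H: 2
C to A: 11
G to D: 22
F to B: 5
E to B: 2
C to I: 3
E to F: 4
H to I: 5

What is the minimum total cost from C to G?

9

Compare a few routes:
C–G: 9 = 9
C–I–G: 3+8 = 11
C–I–E–G: 3+6+2 = 11
C–I–H–G: 3+5+8 = 16
Cheapest is C–G at 9.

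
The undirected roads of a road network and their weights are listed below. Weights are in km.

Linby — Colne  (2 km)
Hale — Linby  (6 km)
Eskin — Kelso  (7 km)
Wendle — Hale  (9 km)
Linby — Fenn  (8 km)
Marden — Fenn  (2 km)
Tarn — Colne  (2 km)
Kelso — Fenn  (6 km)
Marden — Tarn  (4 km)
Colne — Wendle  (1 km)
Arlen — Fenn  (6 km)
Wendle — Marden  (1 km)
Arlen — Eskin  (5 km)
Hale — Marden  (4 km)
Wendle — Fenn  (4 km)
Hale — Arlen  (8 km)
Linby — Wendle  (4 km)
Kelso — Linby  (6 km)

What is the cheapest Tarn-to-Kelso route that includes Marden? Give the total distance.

Shortest Tarn→Marden: Tarn → Marden = 4
Best Marden to Kelso: Marden → Fenn → Kelso costing 8
Total via Marden: 4 + 8 = 12 km.

12 km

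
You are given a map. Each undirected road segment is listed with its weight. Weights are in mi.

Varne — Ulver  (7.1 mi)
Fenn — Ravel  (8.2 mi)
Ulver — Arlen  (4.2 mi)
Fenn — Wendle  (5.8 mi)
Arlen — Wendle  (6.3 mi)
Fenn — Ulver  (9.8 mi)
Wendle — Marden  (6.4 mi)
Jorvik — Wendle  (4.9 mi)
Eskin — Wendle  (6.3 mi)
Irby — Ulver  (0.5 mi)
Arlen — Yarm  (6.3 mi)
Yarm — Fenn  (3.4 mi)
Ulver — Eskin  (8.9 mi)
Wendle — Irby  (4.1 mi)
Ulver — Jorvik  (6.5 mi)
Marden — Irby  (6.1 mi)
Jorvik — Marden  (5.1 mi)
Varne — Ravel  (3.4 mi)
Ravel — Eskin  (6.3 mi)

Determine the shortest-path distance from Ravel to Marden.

17.1 mi

Compare a few routes:
Ravel–Varne–Ulver–Irby–Marden: 3.4+7.1+0.5+6.1 = 17.1
Ravel–Eskin–Wendle–Marden: 6.3+6.3+6.4 = 19
Ravel–Fenn–Wendle–Marden: 8.2+5.8+6.4 = 20.4
The minimum is 17.1 mi via Ravel–Varne–Ulver–Irby–Marden.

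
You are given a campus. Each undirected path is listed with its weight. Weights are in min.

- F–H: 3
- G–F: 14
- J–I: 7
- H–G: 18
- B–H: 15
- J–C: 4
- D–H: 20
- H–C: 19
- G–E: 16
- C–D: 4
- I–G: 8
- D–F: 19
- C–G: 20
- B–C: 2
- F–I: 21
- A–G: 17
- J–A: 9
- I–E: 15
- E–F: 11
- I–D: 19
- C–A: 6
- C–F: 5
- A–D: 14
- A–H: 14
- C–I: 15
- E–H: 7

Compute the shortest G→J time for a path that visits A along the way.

Best G to A: G → A costing 17
Best A to J: A → J costing 9
Total via A: 17 + 9 = 26 min.

26 min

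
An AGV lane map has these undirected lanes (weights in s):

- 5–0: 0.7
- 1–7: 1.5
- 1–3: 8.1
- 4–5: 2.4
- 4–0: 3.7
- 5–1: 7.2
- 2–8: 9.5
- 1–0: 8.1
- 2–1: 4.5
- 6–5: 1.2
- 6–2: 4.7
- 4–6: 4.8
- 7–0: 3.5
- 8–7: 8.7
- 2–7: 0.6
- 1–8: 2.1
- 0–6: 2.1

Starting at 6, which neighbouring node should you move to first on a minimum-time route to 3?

2

Candidate routes:
6 - 0 - 7 - 1 - 3: 2.1+3.5+1.5+8.1 = 15.2
6 - 2 - 7 - 1 - 3: 4.7+0.6+1.5+8.1 = 14.9
6 - 5 - 1 - 3: 1.2+7.2+8.1 = 16.5
6 - 5 - 0 - 7 - 1 - 3: 1.2+0.7+3.5+1.5+8.1 = 15
The minimum is 14.9 s via 6 - 2 - 7 - 1 - 3.
So from 6 the first move is to 2.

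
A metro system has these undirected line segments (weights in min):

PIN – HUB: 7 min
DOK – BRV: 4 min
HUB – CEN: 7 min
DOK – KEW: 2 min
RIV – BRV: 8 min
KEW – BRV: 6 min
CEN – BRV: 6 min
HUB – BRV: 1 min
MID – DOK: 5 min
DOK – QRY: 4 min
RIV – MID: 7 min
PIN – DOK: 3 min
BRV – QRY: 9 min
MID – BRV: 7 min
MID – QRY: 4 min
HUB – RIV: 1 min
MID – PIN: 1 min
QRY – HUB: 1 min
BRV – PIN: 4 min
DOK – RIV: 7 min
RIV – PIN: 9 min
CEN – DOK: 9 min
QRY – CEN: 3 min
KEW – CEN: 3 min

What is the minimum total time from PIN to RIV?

6 min

Compare a few routes:
PIN - MID - QRY - HUB - RIV: 1+4+1+1 = 7
PIN - BRV - HUB - RIV: 4+1+1 = 6
Cheapest is PIN - BRV - HUB - RIV at 6 min.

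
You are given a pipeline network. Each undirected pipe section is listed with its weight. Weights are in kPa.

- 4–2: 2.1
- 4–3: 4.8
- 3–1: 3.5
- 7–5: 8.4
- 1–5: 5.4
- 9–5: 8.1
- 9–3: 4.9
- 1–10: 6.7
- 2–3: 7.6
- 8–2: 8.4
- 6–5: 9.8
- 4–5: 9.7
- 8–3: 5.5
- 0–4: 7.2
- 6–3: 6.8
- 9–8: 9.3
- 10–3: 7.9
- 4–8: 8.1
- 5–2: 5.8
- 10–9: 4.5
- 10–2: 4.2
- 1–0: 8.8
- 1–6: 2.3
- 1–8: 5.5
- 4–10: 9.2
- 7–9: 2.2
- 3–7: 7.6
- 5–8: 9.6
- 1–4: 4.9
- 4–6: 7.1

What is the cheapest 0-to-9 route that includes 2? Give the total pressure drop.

18 kPa

Shortest 0→2: 0 → 4 → 2 = 9.3
Best 2 to 9: 2 → 10 → 9 costing 8.7
Total via 2: 9.3 + 8.7 = 18 kPa.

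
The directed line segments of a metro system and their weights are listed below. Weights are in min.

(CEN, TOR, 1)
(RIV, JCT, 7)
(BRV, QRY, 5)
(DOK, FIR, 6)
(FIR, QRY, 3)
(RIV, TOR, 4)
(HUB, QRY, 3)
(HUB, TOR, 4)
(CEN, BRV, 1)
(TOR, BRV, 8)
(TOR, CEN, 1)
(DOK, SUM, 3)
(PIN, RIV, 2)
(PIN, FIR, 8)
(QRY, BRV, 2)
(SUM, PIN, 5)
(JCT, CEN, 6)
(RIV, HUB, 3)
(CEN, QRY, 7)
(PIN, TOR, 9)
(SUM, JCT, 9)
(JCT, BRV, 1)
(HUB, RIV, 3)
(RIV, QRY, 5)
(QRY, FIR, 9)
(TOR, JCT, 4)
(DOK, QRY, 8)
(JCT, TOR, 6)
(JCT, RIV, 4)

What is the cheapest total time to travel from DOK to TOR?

Candidate routes:
DOK - SUM - PIN - RIV - HUB - TOR: 3+5+2+3+4 = 17
DOK - SUM - PIN - RIV - TOR: 3+5+2+4 = 14
DOK - SUM - PIN - TOR: 3+5+9 = 17
The minimum is 14 min via DOK - SUM - PIN - RIV - TOR.

14 min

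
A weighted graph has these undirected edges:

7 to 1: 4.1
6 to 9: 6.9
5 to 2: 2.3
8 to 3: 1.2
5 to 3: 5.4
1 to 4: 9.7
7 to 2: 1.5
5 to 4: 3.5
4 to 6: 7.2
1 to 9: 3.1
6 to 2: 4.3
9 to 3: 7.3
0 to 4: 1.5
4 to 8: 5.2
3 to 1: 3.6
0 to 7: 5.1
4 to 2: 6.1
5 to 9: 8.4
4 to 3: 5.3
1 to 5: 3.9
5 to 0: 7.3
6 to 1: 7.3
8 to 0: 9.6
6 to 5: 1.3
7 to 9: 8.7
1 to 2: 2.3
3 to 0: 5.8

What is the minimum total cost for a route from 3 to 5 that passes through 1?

Best 3 to 1: 3 → 1 costing 3.6
Best 1 to 5: 1 → 5 costing 3.9
Total via 1: 3.6 + 3.9 = 7.5.

7.5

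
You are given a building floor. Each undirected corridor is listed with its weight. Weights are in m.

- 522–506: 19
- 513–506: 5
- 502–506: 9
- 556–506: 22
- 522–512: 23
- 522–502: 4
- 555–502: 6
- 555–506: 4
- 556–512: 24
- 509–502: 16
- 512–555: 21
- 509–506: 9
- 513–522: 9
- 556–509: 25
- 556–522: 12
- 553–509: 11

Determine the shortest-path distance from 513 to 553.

25 m

Settle nodes by increasing distance from 513:
513: 0
506: 5  (via 513)
555: 9  (via 506)
522: 9  (via 513)
502: 13  (via 522)
509: 14  (via 506)
556: 21  (via 522)
553: 25  (via 509)
Shortest route: 513 → 506 → 509 → 553 = 25 m.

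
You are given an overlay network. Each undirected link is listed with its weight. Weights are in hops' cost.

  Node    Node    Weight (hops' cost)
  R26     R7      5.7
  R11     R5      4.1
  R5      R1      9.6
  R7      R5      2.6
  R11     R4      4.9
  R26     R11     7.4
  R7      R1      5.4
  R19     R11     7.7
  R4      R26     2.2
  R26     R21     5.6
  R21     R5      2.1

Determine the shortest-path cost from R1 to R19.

19.8 hops' cost

Settle nodes by increasing distance from R1:
R1: 0
R7: 5.4  (via R1)
R5: 8  (via R7)
R21: 10.1  (via R5)
R26: 11.1  (via R7)
R11: 12.1  (via R5)
R4: 13.3  (via R26)
R19: 19.8  (via R11)
Shortest route: R1–R7–R5–R11–R19 = 19.8 hops' cost.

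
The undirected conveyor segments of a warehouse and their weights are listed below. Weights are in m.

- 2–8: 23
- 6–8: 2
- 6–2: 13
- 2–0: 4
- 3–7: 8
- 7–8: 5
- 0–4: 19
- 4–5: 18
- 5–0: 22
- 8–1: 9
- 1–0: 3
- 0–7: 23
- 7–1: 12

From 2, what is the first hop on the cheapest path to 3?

Compare a few routes:
2 - 6 - 8 - 7 - 3: 13+2+5+8 = 28
2 - 0 - 1 - 7 - 3: 4+3+12+8 = 27
The minimum is 27 m via 2 - 0 - 1 - 7 - 3.
So from 2 the first move is to 0.

0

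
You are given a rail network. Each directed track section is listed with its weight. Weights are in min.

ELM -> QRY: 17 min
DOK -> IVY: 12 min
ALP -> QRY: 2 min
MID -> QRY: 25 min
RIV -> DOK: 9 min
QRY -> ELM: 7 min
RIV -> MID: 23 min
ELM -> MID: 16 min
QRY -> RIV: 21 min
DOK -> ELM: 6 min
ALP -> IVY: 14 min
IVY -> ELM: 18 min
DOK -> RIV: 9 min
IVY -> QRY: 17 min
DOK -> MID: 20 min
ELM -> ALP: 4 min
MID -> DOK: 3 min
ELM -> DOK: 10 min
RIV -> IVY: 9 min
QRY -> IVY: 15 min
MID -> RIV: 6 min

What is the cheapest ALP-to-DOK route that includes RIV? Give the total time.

Best ALP to RIV: ALP → QRY → RIV costing 23
Shortest RIV→DOK: RIV → DOK = 9
Total via RIV: 23 + 9 = 32 min.

32 min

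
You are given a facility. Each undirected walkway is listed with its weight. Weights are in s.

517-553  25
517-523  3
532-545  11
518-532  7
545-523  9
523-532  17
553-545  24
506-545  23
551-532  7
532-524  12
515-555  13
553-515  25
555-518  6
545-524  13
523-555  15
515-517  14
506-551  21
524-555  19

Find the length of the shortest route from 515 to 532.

Candidate routes:
515 - 517 - 523 - 532: 14+3+17 = 34
515 - 555 - 518 - 532: 13+6+7 = 26
Cheapest is 515 - 555 - 518 - 532 at 26 s.

26 s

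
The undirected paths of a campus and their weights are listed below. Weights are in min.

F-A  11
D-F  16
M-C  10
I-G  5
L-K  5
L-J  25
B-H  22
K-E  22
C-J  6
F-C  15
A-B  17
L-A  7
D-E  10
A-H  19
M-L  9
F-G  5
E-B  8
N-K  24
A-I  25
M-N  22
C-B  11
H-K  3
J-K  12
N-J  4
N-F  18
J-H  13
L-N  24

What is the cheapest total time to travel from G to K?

Compare a few routes:
G → F → A → L → K: 5+11+7+5 = 28
G → F → A → H → K: 5+11+19+3 = 38
The minimum is 28 min via G → F → A → L → K.

28 min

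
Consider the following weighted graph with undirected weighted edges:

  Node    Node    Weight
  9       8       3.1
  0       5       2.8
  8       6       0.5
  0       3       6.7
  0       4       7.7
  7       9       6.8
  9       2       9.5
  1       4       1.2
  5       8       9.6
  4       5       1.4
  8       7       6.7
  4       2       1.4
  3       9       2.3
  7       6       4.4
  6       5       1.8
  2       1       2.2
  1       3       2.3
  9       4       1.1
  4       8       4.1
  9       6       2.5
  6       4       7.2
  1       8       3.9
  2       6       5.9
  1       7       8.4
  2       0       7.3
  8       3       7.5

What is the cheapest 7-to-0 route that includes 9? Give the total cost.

Best 7 to 9: 7–9 costing 6.8
Shortest 9→0: 9–4–5–0 = 5.3
Total via 9: 6.8 + 5.3 = 12.1.

12.1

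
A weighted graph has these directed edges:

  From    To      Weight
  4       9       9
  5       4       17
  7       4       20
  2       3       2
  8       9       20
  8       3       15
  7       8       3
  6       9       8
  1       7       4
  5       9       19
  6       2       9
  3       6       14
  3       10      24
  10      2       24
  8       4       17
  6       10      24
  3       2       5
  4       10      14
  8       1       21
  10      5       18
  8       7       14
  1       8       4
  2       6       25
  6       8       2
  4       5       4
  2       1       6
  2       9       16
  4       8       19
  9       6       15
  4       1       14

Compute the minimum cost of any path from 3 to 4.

32

Shortest distances from 3:
3: 0
2: 5  (via 3)
1: 11  (via 2)
6: 14  (via 3)
7: 15  (via 1)
8: 15  (via 1)
9: 21  (via 2)
10: 24  (via 3)
4: 32  (via 8)
Shortest route: 3 → 2 → 1 → 8 → 4 = 32.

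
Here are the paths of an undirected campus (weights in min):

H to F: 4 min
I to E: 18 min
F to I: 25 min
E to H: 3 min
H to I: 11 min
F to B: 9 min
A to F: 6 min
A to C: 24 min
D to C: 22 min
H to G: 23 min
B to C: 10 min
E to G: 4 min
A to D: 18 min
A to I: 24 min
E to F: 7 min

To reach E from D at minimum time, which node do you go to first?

A

Candidate routes:
D - A - F - H - G - E: 18+6+4+23+4 = 55
D - A - F - E: 18+6+7 = 31
D - C - B - F - E: 22+10+9+7 = 48
D - C - B - F - H - E: 22+10+9+4+3 = 48
Cheapest is D - A - F - E at 31 min.
So from D the first move is to A.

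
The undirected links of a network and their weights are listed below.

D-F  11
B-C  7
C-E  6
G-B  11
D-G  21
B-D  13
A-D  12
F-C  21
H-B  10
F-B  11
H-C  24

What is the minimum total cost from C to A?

Settle nodes by increasing distance from C:
C: 0
E: 6  (via C)
B: 7  (via C)
H: 17  (via B)
F: 18  (via B)
G: 18  (via B)
D: 20  (via B)
A: 32  (via D)
Shortest route: C → B → D → A = 32.

32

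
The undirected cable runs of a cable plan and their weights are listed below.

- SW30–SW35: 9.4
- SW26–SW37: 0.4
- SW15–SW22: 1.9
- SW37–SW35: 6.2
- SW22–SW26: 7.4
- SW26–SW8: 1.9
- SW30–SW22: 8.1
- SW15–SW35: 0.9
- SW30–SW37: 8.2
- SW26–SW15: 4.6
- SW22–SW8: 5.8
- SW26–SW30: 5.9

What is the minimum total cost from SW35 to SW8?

Compare a few routes:
SW35 → SW15 → SW22 → SW26 → SW8: 0.9+1.9+7.4+1.9 = 12.1
SW35 → SW15 → SW26 → SW8: 0.9+4.6+1.9 = 7.4
SW35 → SW15 → SW22 → SW8: 0.9+1.9+5.8 = 8.6
SW35 → SW37 → SW26 → SW8: 6.2+0.4+1.9 = 8.5
The minimum is 7.4 via SW35 → SW15 → SW26 → SW8.

7.4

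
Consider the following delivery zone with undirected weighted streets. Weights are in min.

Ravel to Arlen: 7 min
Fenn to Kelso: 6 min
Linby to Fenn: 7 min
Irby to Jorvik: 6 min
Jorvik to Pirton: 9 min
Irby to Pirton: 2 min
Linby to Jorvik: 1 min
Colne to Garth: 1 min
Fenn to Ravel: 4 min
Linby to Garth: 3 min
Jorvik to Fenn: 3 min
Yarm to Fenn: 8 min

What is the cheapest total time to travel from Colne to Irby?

11 min

Settle nodes by increasing distance from Colne:
Colne: 0
Garth: 1  (via Colne)
Linby: 4  (via Garth)
Jorvik: 5  (via Linby)
Fenn: 8  (via Jorvik)
Irby: 11  (via Jorvik)
Shortest route: Colne → Garth → Linby → Jorvik → Irby = 11 min.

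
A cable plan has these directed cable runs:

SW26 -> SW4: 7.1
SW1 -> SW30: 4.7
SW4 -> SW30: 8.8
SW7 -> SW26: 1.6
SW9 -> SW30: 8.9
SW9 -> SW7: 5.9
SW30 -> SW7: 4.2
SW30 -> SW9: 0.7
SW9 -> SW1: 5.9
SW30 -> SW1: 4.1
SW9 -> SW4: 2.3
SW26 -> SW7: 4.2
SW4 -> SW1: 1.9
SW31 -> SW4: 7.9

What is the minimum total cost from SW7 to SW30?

Shortest distances from SW7:
SW7: 0
SW26: 1.6  (via SW7)
SW4: 8.7  (via SW26)
SW1: 10.6  (via SW4)
SW30: 15.3  (via SW1)
Shortest route: SW7–SW26–SW4–SW1–SW30 = 15.3.

15.3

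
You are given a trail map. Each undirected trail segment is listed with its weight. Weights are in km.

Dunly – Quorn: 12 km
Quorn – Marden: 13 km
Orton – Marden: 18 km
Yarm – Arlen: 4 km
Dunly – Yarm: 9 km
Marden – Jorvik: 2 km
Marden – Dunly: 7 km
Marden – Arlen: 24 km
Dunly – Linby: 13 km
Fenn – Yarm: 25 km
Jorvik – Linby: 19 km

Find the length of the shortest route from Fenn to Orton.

59 km

Running Dijkstra from Fenn:
Fenn: 0
Yarm: 25  (via Fenn)
Arlen: 29  (via Yarm)
Dunly: 34  (via Yarm)
Marden: 41  (via Dunly)
Jorvik: 43  (via Marden)
Quorn: 46  (via Dunly)
Linby: 47  (via Dunly)
Orton: 59  (via Marden)
Shortest route: Fenn → Yarm → Dunly → Marden → Orton = 59 km.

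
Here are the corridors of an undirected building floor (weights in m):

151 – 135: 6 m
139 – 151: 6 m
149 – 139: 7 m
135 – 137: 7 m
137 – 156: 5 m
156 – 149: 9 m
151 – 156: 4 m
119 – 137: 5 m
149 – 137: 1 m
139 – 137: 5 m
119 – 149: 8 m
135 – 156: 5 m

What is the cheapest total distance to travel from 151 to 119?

14 m

Shortest distances from 151:
151: 0
156: 4  (via 151)
139: 6  (via 151)
135: 6  (via 151)
137: 9  (via 156)
149: 10  (via 137)
119: 14  (via 137)
Shortest route: 151–156–137–119 = 14 m.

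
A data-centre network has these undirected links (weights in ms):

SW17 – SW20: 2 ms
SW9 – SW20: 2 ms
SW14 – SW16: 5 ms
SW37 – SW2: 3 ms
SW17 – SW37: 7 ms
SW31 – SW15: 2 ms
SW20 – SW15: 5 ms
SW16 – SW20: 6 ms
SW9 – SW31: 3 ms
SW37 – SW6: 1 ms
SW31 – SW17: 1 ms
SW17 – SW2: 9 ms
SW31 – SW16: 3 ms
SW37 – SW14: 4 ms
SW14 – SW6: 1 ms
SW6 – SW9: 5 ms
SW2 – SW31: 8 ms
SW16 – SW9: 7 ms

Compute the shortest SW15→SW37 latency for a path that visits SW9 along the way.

11 ms

Shortest SW15→SW9: SW15–SW31–SW9 = 5
Best SW9 to SW37: SW9–SW6–SW37 costing 6
Total via SW9: 5 + 6 = 11 ms.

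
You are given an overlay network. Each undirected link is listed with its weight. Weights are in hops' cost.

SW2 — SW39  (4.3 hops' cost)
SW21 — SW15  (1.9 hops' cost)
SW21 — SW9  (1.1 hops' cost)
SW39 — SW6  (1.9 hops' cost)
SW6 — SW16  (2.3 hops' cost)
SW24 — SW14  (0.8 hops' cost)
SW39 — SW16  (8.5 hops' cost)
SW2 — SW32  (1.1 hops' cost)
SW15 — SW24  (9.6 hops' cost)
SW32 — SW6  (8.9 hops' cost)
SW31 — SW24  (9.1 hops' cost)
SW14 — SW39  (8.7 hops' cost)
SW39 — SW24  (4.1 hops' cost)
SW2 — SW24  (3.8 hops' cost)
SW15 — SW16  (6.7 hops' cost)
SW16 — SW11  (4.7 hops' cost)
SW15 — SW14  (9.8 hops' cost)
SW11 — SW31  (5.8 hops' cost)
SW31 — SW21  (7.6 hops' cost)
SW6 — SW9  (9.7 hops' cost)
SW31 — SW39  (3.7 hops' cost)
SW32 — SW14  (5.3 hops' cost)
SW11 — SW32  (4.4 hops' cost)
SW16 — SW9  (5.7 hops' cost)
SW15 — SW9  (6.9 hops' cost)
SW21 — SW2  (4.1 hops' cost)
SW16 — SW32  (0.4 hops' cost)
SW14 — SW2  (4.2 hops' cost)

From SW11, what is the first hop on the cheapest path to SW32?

SW32

Candidate routes:
SW11 → SW16 → SW32: 4.7+0.4 = 5.1
SW11 → SW32: 4.4 = 4.4
Cheapest is SW11 → SW32 at 4.4 hops' cost.
So from SW11 the first move is to SW32.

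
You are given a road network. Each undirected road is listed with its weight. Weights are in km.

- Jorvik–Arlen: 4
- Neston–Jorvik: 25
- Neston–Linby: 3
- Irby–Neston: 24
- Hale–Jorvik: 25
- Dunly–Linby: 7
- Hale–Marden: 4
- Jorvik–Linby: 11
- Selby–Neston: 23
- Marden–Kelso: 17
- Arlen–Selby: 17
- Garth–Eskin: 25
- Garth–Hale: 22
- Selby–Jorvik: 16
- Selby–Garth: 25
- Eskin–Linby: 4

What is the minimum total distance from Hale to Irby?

63 km

Running Dijkstra from Hale:
Hale: 0
Marden: 4  (via Hale)
Kelso: 21  (via Marden)
Garth: 22  (via Hale)
Jorvik: 25  (via Hale)
Arlen: 29  (via Jorvik)
Linby: 36  (via Jorvik)
Neston: 39  (via Linby)
Eskin: 40  (via Linby)
Selby: 41  (via Jorvik)
Dunly: 43  (via Linby)
Irby: 63  (via Neston)
Shortest route: Hale–Jorvik–Linby–Neston–Irby = 63 km.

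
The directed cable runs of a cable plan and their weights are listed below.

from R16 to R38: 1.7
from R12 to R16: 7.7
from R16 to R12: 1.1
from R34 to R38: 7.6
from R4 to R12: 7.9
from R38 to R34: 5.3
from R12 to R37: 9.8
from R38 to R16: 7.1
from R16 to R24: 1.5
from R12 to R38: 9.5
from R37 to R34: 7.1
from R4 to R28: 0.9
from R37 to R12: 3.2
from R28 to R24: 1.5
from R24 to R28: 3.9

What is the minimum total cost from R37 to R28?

16.3

Enumerating some paths:
R37 → R12 → R38 → R16 → R24 → R28: 3.2+9.5+7.1+1.5+3.9 = 25.2
R37 → R12 → R16 → R24 → R28: 3.2+7.7+1.5+3.9 = 16.3
The minimum is 16.3 via R37 → R12 → R16 → R24 → R28.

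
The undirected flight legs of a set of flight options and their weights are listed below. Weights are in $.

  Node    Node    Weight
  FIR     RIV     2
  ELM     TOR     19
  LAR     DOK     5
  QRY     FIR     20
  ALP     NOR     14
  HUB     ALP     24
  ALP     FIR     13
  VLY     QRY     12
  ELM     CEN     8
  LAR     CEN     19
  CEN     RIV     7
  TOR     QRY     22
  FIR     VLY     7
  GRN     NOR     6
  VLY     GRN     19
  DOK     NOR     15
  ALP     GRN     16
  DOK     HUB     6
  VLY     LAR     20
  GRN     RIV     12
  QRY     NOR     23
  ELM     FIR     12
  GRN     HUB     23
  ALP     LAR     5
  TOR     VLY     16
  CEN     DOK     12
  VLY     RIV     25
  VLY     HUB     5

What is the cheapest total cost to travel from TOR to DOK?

Shortest distances from TOR:
TOR: 0
VLY: 16  (via TOR)
ELM: 19  (via TOR)
HUB: 21  (via VLY)
QRY: 22  (via TOR)
FIR: 23  (via VLY)
RIV: 25  (via FIR)
DOK: 27  (via HUB)
Shortest route: TOR → VLY → HUB → DOK = $27.

$27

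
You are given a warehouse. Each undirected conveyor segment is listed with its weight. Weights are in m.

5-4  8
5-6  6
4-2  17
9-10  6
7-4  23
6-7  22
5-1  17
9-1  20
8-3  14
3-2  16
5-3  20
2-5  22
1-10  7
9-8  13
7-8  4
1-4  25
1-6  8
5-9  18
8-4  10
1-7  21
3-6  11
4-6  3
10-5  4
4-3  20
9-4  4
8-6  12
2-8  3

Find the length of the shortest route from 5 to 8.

Enumerating some paths:
5 - 4 - 6 - 8: 8+3+12 = 23
5 - 6 - 4 - 8: 6+3+10 = 19
5 - 6 - 8: 6+12 = 18
Cheapest is 5 - 6 - 8 at 18 m.

18 m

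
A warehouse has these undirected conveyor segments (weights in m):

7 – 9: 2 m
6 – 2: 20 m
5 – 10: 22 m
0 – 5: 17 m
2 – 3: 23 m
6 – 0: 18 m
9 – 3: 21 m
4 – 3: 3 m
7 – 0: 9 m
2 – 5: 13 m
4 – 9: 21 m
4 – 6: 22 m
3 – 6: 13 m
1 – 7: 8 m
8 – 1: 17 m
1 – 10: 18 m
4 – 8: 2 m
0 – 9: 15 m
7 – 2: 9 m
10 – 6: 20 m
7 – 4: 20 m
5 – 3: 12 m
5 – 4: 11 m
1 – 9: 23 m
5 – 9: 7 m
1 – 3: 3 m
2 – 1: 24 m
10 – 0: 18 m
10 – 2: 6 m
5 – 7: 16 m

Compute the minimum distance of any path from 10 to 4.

24 m

Candidate routes:
10 - 2 - 5 - 4: 6+13+11 = 30
10 - 1 - 3 - 4: 18+3+3 = 24
10 - 2 - 7 - 1 - 3 - 4: 6+9+8+3+3 = 29
The minimum is 24 m via 10 - 1 - 3 - 4.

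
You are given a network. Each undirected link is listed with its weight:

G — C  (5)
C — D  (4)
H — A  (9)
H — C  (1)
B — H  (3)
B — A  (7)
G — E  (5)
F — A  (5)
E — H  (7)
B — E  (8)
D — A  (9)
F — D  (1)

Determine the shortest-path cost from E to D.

12

Candidate routes:
E–G–C–D: 5+5+4 = 14
E–B–H–C–D: 8+3+1+4 = 16
E–H–C–D: 7+1+4 = 12
The minimum is 12 via E–H–C–D.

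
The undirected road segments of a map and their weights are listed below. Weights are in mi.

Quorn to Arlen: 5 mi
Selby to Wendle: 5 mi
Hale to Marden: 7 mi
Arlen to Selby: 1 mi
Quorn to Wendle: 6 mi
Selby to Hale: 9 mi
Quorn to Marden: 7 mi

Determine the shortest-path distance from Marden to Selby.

13 mi

Candidate routes:
Marden - Hale - Selby: 7+9 = 16
Marden - Quorn - Arlen - Selby: 7+5+1 = 13
Cheapest is Marden - Quorn - Arlen - Selby at 13 mi.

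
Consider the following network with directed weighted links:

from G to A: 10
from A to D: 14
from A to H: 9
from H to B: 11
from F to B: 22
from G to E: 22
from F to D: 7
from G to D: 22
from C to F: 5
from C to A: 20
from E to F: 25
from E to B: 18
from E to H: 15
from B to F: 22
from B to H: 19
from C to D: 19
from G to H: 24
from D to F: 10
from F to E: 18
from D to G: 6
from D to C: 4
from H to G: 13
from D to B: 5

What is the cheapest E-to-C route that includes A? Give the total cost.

56

Best E to A: E–H–G–A costing 38
Shortest A→C: A–D–C = 18
Total via A: 38 + 18 = 56.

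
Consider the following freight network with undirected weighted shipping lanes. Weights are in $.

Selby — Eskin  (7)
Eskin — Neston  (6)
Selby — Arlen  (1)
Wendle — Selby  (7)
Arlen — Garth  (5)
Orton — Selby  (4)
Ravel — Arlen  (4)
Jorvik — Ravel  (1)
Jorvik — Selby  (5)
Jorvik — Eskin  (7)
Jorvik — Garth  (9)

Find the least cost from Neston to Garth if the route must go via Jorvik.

Best Neston to Jorvik: Neston–Eskin–Jorvik costing 13
Shortest Jorvik→Garth: Jorvik–Garth = 9
Total via Jorvik: 13 + 9 = $22.

$22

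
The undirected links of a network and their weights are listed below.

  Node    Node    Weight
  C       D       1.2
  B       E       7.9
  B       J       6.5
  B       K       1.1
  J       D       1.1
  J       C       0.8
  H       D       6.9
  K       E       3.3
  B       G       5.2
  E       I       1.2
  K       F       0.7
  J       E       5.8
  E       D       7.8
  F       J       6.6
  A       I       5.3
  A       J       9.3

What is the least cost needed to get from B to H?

14.5

Shortest distances from B:
B: 0
K: 1.1  (via B)
F: 1.8  (via K)
E: 4.4  (via K)
G: 5.2  (via B)
I: 5.6  (via E)
J: 6.5  (via B)
C: 7.3  (via J)
D: 7.6  (via J)
A: 10.9  (via I)
H: 14.5  (via D)
Shortest route: B–J–D–H = 14.5.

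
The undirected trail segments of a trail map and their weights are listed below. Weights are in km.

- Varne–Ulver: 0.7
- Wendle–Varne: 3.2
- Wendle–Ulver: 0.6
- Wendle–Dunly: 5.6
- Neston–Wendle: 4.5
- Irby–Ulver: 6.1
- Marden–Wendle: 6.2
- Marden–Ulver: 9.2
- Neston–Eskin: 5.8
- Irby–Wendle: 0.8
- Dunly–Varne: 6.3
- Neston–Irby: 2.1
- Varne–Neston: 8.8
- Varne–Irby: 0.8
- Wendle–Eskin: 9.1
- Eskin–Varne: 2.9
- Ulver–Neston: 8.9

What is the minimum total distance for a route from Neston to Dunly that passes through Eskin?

15 km

Shortest Neston→Eskin: Neston–Eskin = 5.8
Best Eskin to Dunly: Eskin–Varne–Dunly costing 9.2
Total via Eskin: 5.8 + 9.2 = 15 km.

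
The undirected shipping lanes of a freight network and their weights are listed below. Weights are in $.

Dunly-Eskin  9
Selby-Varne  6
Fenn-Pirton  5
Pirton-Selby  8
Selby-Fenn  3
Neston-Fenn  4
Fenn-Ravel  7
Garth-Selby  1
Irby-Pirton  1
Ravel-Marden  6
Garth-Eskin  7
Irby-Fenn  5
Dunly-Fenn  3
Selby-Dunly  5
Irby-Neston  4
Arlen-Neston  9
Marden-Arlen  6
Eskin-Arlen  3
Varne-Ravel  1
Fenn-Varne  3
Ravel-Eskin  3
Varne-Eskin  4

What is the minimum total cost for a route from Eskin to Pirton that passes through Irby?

Shortest Eskin→Irby: Eskin–Varne–Fenn–Irby = 12
Shortest Irby→Pirton: Irby–Pirton = 1
Total via Irby: 12 + 1 = $13.

$13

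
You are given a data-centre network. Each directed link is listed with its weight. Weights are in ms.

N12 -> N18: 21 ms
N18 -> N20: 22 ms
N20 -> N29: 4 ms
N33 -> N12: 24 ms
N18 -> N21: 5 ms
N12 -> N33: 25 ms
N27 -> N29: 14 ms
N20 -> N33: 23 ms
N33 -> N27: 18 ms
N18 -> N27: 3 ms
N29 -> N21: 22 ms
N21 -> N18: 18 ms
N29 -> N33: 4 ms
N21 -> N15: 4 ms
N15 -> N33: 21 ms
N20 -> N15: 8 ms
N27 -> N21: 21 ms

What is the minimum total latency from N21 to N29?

Candidate routes:
N21–N18–N27–N29: 18+3+14 = 35
N21–N18–N20–N29: 18+22+4 = 44
N21–N15–N33–N27–N29: 4+21+18+14 = 57
The minimum is 35 ms via N21–N18–N27–N29.

35 ms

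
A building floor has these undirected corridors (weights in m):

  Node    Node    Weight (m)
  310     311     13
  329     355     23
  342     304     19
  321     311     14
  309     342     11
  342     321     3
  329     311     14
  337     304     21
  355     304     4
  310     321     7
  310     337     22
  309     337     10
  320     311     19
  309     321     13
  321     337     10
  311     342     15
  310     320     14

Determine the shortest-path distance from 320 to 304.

Enumerating some paths:
320 - 310 - 321 - 337 - 304: 14+7+10+21 = 52
320 - 310 - 321 - 342 - 304: 14+7+3+19 = 43
320 - 311 - 342 - 304: 19+15+19 = 53
The minimum is 43 m via 320 - 310 - 321 - 342 - 304.

43 m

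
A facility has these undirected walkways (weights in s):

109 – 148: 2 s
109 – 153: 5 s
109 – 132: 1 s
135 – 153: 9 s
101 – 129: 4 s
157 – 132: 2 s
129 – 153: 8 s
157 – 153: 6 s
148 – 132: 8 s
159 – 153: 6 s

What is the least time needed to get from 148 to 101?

19 s

Candidate routes:
148–109–153–129–101: 2+5+8+4 = 19
148–109–132–157–153–129–101: 2+1+2+6+8+4 = 23
The minimum is 19 s via 148–109–153–129–101.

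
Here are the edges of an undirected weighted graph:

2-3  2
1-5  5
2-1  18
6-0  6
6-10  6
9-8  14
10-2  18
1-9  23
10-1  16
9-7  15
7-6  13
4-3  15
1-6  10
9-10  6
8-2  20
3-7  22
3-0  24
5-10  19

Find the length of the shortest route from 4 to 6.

Candidate routes:
4 - 3 - 0 - 6: 15+24+6 = 45
4 - 3 - 2 - 10 - 6: 15+2+18+6 = 41
4 - 3 - 2 - 1 - 6: 15+2+18+10 = 45
4 - 3 - 7 - 6: 15+22+13 = 50
Cheapest is 4 - 3 - 2 - 10 - 6 at 41.

41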